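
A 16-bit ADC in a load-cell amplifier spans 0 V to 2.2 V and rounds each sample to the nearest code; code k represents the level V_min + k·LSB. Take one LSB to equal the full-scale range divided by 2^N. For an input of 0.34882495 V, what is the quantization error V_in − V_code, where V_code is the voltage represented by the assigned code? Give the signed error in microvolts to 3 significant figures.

+5.98 µV

Range is 2.2 V. LSB = 2.2 V / 2^16 ≈ 33.57 µV.
(V_in − V_min)/LSB = (0.34882495 − (0)) × 65536/2.2 = 10391.1781 → nearest code k = 10391.
Reconstructed level: 0 + 10391 × 2.2/65536 V = 0.34881896973 V.
V_in − V_code = 0.34882495 − (0.34881896973) = +5.98 µV.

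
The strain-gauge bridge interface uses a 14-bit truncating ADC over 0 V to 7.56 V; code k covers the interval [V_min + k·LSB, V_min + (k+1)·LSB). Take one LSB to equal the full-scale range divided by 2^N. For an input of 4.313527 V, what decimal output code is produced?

V_FS = 7.56 V. LSB = 7.56 V / 2^14 ≈ 461.4 µV.
(V_in − V_min) × 2^14/range = (4.313527 − (0)) × 16384/7.56 = 9348.257.
Floor → code = 9348.

9348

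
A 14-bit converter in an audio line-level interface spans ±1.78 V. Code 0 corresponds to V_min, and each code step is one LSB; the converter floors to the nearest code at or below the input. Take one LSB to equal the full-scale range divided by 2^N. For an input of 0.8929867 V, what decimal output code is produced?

Span: 1.78 V − (-1.78 V) = 3.56 V. LSB = 3.56 V / 2^14 ≈ 217.3 µV.
code = ⌊(V_in − V_min)/LSB⌋ = ⌊(V_in − V_min) × 2^14 / range⌋
     = ⌊(0.8929867 − (-1.78)) × 16384 / 3.56⌋ = ⌊2.6729867 × 16384/3.56⌋
     = ⌊12301.746⌋ = 12301.

12301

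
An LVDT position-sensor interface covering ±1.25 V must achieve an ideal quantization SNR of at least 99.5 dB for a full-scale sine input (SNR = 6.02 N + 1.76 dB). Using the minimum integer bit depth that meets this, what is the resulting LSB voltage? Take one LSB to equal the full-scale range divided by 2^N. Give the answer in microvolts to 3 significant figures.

The full-scale span is 1.25 − (-1.25) = 2.5 V.
6.02 N + 1.76 ≥ 99.5 gives N ≥ 16.236, so the minimum integer is 17.
One LSB is 2.5 V / 131072 = 19.1 µV.

19.1 µV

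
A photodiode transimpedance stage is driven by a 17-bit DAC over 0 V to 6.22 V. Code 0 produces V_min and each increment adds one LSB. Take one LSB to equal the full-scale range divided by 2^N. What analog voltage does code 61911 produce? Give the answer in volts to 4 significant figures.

Span = 6.22 V. LSB = 6.22 V / 2^17.
V_out = V_min + code × LSB = 0 V + 61911 × 6.22 V / 131072
      = 0 V + 2.93798 V = 2.93798 V.

2.938 V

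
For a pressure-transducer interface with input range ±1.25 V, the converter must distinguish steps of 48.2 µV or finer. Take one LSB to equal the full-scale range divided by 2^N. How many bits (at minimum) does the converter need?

Full-scale range = 1.25 V − (-1.25 V) = 2.5 V.
Levels needed ≥ 2.5/48.2 µV = 51870. 2^16 = 65536 suffices, so N_min = 16.

16 bits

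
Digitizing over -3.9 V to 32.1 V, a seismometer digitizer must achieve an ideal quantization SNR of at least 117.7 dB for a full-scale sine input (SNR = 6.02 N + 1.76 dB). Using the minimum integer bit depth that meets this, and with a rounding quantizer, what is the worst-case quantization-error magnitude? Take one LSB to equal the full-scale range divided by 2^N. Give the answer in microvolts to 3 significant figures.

The full-scale span is 32.1 − (-3.9) = 36 V.
6.02 N + 1.76 ≥ 117.7 gives N ≥ 19.259, so the minimum integer is 20.
LSB = 36 V / 2^20 = 34.332 µV.
|e|_max = LSB/2 = 17.2 µV.

17.2 µV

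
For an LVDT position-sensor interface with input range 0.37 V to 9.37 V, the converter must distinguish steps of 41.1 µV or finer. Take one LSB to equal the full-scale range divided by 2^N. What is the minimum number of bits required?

18 bits

Range = 9.37 − (0.37) = 9 V.
Need 2^N ≥ 9 V / 41.1 µV = 219000 → N_min = 18.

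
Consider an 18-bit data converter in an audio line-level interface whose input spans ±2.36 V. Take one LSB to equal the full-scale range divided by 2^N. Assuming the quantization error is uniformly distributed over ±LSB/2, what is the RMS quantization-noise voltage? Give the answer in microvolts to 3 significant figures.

Range = 2.36 − (-2.36) = 4.72 V.
Step size = 4.72/262144 V = 18.005 µV.
V_rms = LSB/√12 = 18.005 µV / √12 = 5.20 µV.

5.20 µV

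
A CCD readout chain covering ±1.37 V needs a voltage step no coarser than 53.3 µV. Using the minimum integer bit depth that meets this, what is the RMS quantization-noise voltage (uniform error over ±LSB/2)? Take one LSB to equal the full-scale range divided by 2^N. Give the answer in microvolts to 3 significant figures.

Span: 1.37 V − (-1.37 V) = 2.74 V.
Required number of levels: 2.74/53.3 µV = 51407; smallest N with 2^N ≥ that is 16.
LSB = 2.74 V ÷ 2^16 = 2.74/65536 V = 41.809 µV.
σ_q = LSB/√12 = 41.809 µV/3.4641 = 12.1 µV.

12.1 µV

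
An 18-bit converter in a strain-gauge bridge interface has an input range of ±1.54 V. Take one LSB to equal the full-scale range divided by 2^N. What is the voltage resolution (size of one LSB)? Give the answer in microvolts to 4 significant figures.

11.75 µV

Range = 1.54 − (-1.54) = 3.08 V.
2^18 = 262144 levels.
One LSB is 3.08 V / 262144 = 11.75 µV.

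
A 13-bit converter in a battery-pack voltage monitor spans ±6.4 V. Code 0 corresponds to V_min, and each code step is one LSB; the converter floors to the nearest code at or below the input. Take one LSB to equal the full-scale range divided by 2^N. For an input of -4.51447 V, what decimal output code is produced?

Full-scale range = 6.4 V − (-6.4 V) = 12.8 V. LSB = 12.8 V / 2^13 ≈ 1.562 mV.
V_in − V_min = -4.51447 − (-6.4) = 1.88553 V.
Divide by LSB: 1.88553 × 8192/12.8 = 1206.7392.
Truncating gives code 1206.

1206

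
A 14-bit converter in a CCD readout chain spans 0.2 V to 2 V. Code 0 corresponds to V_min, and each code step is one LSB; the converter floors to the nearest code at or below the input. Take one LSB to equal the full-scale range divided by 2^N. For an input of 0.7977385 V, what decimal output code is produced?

5440

Span: 2 V − (0.2 V) = 1.8 V. LSB = 1.8 V / 2^14 ≈ 109.9 µV.
code = ⌊(V_in − V_min)/LSB⌋ = ⌊(V_in − V_min) × 2^14 / range⌋
     = ⌊(0.7977385 − (0.2)) × 16384 / 1.8⌋ = ⌊0.5977385 × 16384/1.8⌋
     = ⌊5440.749⌋ = 5440.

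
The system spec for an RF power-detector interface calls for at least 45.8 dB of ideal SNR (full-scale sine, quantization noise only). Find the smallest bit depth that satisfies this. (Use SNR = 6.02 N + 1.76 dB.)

N ≥ (45.8 − 1.76)/6.02 = 7.316 → N_min = 8.

8 bits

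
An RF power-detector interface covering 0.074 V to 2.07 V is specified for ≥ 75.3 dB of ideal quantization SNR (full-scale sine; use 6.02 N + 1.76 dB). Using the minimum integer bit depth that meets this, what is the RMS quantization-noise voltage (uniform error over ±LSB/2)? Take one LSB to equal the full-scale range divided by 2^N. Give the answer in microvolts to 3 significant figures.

70.3 µV

Span: 2.07 V − (0.074 V) = 1.996 V.
N ≥ (75.3 − 1.76)/6.02 = 12.216 → N_min = 13.
LSB = 1.996 V ÷ 2^13 = 1.996/8192 V = 243.65 µV.
σ_q = LSB/√12 = 243.65 µV/3.4641 = 70.3 µV.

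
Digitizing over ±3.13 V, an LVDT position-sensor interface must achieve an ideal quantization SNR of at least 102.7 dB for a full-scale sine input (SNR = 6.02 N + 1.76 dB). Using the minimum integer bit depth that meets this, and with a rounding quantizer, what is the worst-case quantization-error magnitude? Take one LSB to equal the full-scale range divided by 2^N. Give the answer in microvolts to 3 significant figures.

23.9 µV

The full-scale span is 3.13 − (-3.13) = 6.26 V.
Solving 6.02 N ≥ 102.7 − 1.76: N ≥ 16.767. Round up → N = 17.
LSB = 6.26 V / 2^17 = 47.760 µV.
Half an LSB is 23.9 µV.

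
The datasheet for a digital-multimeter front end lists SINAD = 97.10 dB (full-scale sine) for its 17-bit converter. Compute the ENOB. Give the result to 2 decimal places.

Inverting SNR = 6.02 N + 1.76: N_eff = (97.10 − 1.76)/6.02 = 15.8372.

15.84 bits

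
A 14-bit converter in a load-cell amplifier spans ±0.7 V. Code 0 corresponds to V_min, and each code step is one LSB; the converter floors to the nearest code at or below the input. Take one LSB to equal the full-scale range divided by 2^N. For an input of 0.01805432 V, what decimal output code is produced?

8403

The full-scale span is 0.7 − (-0.7) = 1.4 V. LSB = 1.4 V / 2^14 ≈ 85.45 µV.
V_in − V_min = 0.01805432 − (-0.7) = 0.71805432 V.
Divide by LSB: 0.71805432 × 16384/1.4 = 8403.2871.
Truncating gives code 8403.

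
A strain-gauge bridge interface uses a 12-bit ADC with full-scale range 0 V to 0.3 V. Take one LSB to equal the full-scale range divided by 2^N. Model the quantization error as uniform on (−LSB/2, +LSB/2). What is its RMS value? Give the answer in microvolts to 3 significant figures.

21.1 µV

Full-scale range = 0.3 V.
LSB = 0.3 V / 2^12 = 73.242 µV.
σ_q = LSB/√12 = 73.242 µV/3.4641 = 21.1 µV.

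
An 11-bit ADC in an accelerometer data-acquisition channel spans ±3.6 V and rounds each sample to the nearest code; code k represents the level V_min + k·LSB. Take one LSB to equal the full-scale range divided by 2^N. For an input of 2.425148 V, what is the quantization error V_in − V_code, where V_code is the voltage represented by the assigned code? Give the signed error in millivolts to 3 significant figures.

−0.633 mV

Range = 3.6 − (-3.6) = 7.2 V. LSB = 7.2 V / 2^11 ≈ 3.516 mV.
(V_in − V_min)/LSB = (2.425148 − (-3.6)) × 2048/7.2 = 1713.8199 → nearest code k = 1714.
Reconstructed level: -3.6 + 1714 × 7.2/2048 V = 2.425781250 V.
e = 2.425148 − (2.425781250) = −0.633 mV.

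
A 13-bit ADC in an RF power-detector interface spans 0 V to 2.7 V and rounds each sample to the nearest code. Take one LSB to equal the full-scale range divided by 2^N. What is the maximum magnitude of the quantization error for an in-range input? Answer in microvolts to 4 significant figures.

164.8 µV

Range is 2.7 V.
LSB = 2.7 V / 2^13 = 329.590 µV.
A rounding quantizer has |error| ≤ LSB/2 = 164.8 µV.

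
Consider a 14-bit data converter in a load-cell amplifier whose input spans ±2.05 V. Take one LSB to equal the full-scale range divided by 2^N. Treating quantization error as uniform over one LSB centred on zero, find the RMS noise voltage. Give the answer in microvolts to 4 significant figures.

72.24 µV

Span: 2.05 V − (-2.05 V) = 4.1 V.
Step size = 4.1/16384 V = 250.244 µV.
RMS of a uniform error over width LSB is LSB/√12 = 72.24 µV.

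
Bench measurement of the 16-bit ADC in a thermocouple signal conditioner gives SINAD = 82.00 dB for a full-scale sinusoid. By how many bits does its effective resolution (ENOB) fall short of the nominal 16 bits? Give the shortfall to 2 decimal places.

ENOB = (SINAD − 1.76)/6.02 = (82.00 − 1.76)/6.02 = 13.3289 bits.
Lost resolution: 16 − 13.3289 = 2.6711 bits.

2.67 bits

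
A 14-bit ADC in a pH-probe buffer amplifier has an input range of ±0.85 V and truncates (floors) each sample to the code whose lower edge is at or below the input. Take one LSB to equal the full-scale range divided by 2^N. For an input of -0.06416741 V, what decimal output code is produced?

7573

Span: 0.85 V − (-0.85 V) = 1.7 V. LSB = 1.7 V / 2^14 ≈ 103.8 µV.
V_in − V_min = -0.06416741 − (-0.85) = 0.78583259 V.
Divide by LSB: 0.78583259 × 16384/1.7 = 7573.5771.
Truncating gives code 7573.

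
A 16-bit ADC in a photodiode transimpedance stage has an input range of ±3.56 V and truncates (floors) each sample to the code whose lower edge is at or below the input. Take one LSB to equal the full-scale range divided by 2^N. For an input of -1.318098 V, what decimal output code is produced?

Full-scale range = 3.56 V − (-3.56 V) = 7.12 V. LSB = 7.12 V / 2^16 ≈ 108.6 µV.
code = ⌊(V_in − V_min)/LSB⌋ = ⌊(V_in − V_min) × 2^16 / range⌋
     = ⌊(-1.318098 − (-3.56)) × 65536 / 7.12⌋ = ⌊2.241902 × 65536/7.12⌋
     = ⌊20635.574⌋ = 20635.

20635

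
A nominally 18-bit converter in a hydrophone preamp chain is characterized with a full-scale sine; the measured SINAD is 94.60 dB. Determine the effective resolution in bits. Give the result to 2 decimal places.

(94.60 − 1.76) / 6.02 = 92.84/6.02 = 15.4219 effective bits.

15.42 bits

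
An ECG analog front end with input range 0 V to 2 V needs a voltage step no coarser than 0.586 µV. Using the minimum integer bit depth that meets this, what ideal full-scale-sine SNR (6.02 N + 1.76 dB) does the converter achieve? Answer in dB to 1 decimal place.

Full-scale range = 2 V.
2 V / 0.586 µV = 3.413e6. Since 2^21 = 2097152 and 2^22 = 4194304, N = 22.
SNR = 6.02 × 22 + 1.76 = 134.20 dB.

134.2 dB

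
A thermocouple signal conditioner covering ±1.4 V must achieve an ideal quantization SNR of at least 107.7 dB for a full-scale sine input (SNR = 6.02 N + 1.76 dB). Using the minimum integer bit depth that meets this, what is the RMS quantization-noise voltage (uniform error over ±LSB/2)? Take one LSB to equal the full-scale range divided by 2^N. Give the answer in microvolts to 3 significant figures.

Full-scale range = 1.4 V − (-1.4 V) = 2.8 V.
6.02 N + 1.76 ≥ 107.7 gives N ≥ 17.598, so the minimum integer is 18.
Step size = 2.8/262144 V = 10.681 µV.
V_rms = LSB/√12 = 3.08 µV.

3.08 µV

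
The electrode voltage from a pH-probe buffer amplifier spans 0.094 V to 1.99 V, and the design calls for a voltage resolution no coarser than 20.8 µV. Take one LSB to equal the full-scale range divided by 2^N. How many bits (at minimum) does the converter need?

17 bits

Span: 1.99 V − (0.094 V) = 1.896 V.
Levels needed ≥ 1.896/20.8 µV = 91150. 2^17 = 131072 suffices, so N_min = 17.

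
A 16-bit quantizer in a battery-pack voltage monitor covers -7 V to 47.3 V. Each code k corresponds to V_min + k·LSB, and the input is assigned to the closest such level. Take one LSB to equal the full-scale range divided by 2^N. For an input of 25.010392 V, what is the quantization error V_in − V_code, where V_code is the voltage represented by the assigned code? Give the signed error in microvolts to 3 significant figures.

The full-scale span is 47.3 − (-7) = 54.3 V. LSB = 54.3 V / 2^16 ≈ 0.8286 mV.
Position in LSBs: (25.010392 − (-7)) × 65536/54.3 = 38634.1262; rounding gives k = 38634.
Reconstructed level: -7 + 38634 × 54.3/65536 V = 25.010287476 V.
V_in − V_code = 25.010392 − (25.010287476) = +105 µV.

+105 µV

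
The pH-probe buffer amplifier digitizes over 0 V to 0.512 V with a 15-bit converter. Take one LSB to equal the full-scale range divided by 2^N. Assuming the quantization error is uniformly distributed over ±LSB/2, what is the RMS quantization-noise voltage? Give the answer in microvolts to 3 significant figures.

Range is 0.512 V.
One LSB is 0.512 V / 32768 = 15.625 µV.
RMS of a uniform error over width LSB is LSB/√12 = 4.51 µV.

4.51 µV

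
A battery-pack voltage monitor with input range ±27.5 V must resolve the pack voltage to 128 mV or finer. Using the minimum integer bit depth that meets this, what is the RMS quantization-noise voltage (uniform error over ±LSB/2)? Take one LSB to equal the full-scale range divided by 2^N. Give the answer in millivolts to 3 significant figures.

31.0 mV

Span: 27.5 V − (-27.5 V) = 55 V.
55 V / 128 mV = 429.7. Since 2^8 = 256 and 2^9 = 512, N = 9.
One LSB is 55 V / 512 = 107.42 mV.
V_rms = LSB/√12 = 31.0 mV.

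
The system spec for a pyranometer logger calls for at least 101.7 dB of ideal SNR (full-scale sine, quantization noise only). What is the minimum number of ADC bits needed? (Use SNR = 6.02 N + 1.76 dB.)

17 bits

Solving 6.02 N ≥ 101.7 − 1.76: N ≥ 16.601. Round up → N = 17.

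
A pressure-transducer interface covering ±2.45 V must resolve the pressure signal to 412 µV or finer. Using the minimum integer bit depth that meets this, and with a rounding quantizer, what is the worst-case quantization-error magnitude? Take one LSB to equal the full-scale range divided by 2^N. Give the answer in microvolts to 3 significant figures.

The full-scale span is 2.45 − (-2.45) = 4.9 V.
Need 2^N ≥ 4.9 V / 412 µV = 11890 → N_min = 14.
LSB = 4.9 V / 2^14 = 299.07 µV.
|e|_max = LSB/2 = 150 µV.

150 µV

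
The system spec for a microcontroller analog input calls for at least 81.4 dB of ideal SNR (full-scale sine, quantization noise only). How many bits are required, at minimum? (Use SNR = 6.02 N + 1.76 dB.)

Required N = ⌈(81.4 − 1.76)/6.02⌉ = ⌈13.229⌉ = 14.

14 bits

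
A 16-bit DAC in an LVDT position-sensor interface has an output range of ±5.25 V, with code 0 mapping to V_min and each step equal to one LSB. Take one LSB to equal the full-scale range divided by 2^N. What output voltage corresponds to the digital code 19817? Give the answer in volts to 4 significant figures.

Range = 5.25 − (-5.25) = 10.5 V. LSB = 10.5 V / 2^16.
V_out = V_min + code × LSB = -5.25 V + 19817 × 10.5 V / 65536
      = -5.25 V + 3.17503 V = -2.07497 V.

-2.075 V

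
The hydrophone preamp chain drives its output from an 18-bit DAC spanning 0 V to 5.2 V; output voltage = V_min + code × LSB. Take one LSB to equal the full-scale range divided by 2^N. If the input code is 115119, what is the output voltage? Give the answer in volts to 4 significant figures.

2.284 V

Span = 5.2 V. LSB = 5.2 V / 2^18.
V_out = 0 + 115119 × (5.2/262144) V
      = 0 + 2.28355 = 2.28355 V.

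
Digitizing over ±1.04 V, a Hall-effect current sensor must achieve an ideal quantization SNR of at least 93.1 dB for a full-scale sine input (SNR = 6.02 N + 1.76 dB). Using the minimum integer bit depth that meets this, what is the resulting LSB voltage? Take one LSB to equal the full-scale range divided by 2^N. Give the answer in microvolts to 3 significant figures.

Span: 1.04 V − (-1.04 V) = 2.08 V.
Required N = ⌈(93.1 − 1.76)/6.02⌉ = ⌈15.173⌉ = 16.
Step size = 2.08/65536 V = 31.7 µV.

31.7 µV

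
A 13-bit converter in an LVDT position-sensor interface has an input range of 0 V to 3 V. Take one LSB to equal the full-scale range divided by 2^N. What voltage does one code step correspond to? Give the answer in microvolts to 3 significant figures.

Range is 3 V.
2^13 = 8192 levels.
Step size = 3/8192 V = 366 µV.

366 µV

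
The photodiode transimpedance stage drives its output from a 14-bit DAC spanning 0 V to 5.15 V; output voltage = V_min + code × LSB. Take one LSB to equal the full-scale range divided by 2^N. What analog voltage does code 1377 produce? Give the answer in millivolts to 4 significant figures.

V_FS = 5.15 V. LSB = 5.15 V / 2^14.
V_out = 0 + 1377 × (5.15/16384) V
      = 0 V + 0.432834 V = 0.432834 V.

432.8 mV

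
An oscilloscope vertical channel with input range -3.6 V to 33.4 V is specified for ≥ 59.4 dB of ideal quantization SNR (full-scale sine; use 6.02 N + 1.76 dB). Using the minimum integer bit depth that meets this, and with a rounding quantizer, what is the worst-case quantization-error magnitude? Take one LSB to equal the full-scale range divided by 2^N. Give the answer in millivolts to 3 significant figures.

18.1 mV

The full-scale span is 33.4 − (-3.6) = 37 V.
Required N = ⌈(59.4 − 1.76)/6.02⌉ = ⌈9.575⌉ = 10.
LSB = 37 V / 2^10 = 36.133 mV.
|e|_max = LSB/2 = 18.1 mV.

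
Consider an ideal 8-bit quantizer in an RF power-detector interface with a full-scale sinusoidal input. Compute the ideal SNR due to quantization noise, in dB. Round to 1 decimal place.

49.9 dB

For an ideal N-bit converter with full-scale sine input, SNR = 6.02 N + 1.76 dB. SNR = 6.02 × 8 + 1.76 = 48.16 + 1.76 = 49.92 dB.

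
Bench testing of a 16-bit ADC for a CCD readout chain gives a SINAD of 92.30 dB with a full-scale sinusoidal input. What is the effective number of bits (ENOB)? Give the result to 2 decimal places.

ENOB = (92.30 − 1.76)/6.02 = 15.0399 bits.

15.04 bits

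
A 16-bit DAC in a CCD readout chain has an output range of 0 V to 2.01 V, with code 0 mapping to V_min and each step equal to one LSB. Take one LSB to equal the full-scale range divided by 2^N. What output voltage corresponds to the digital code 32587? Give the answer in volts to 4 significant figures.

0.9994 V

Full-scale range = 2.01 V. LSB = 2.01 V / 2^16.
V_out = V_min + code × LSB = 0 V + 32587 × 2.01 V / 65536
      = 0 V + 0.999449 V = 0.999449 V.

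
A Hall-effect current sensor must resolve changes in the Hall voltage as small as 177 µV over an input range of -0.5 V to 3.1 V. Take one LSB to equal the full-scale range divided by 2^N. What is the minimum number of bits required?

15 bits

Span: 3.1 V − (-0.5 V) = 3.6 V.
3.6 V / 177 µV = 20340. Since 2^14 = 16384 and 2^15 = 32768, N = 15.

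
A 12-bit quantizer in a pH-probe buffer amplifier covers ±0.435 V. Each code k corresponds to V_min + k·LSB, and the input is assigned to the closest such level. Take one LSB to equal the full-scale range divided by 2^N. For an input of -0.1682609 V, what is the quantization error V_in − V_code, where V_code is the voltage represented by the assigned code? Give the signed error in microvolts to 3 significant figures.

−38.2 µV

Full-scale range = 0.435 V − (-0.435 V) = 0.87 V. LSB = 0.87 V / 2^12 ≈ 212.4 µV.
(-0.1682609 − (-0.435)) / LSB = 0.2667391 × 4096/0.87 = 1255.8199. Nearest integer: k = 1256.
Reconstructed level: -0.435 + 1256 × 0.87/4096 V = -0.1682226563 V.
V_in − V_code = -0.1682609 − (-0.1682226563) = −38.2 µV.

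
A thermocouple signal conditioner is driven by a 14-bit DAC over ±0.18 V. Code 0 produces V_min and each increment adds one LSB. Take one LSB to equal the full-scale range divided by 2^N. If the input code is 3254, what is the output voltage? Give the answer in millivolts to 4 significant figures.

-108.5 mV

Range = 0.18 − (-0.18) = 0.36 V. LSB = 0.36 V / 2^14.
V_out = -0.18 + 3254 × (0.36/16384) V
      = -0.18 V + 0.0714990 V = -0.108501 V.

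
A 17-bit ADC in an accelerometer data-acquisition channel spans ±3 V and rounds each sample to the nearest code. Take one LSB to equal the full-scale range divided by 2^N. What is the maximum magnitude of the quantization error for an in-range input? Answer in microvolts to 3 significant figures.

Span: 3 V − (-3 V) = 6 V.
LSB = 6 V ÷ 2^17 = 6/131072 V = 45.776 µV.
Worst-case error for round-to-nearest is half an LSB: 22.9 µV.

22.9 µV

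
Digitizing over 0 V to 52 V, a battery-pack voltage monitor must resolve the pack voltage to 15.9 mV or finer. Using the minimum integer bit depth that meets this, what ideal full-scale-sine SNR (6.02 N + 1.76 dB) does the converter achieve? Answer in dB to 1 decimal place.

Span = 52 V.
52 V / 15.9 mV = 3270. Since 2^11 = 2048 and 2^12 = 4096, N = 12.
SNR = 6.02 × 12 + 1.76 = 74.00 dB.

74.0 dB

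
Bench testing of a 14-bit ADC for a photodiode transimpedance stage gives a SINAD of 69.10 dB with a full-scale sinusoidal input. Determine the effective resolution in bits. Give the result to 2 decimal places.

(69.10 − 1.76) / 6.02 = 67.34/6.02 = 11.1860 effective bits.

11.19 bits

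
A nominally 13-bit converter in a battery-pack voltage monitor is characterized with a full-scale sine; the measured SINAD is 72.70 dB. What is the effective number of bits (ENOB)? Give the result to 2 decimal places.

11.78 bits

ENOB = (72.70 − 1.76)/6.02 = 11.7841 bits.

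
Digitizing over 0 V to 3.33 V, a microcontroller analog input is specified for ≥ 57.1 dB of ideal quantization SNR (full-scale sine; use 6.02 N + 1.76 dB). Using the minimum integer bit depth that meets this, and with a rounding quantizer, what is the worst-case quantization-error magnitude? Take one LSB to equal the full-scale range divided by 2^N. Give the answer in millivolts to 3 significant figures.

V_FS = 3.33 V.
6.02 N + 1.76 ≥ 57.1 gives N ≥ 9.193, so the minimum integer is 10.
One LSB is 3.33 V / 1024 = 3.2520 mV.
Half an LSB is 1.63 mV.

1.63 mV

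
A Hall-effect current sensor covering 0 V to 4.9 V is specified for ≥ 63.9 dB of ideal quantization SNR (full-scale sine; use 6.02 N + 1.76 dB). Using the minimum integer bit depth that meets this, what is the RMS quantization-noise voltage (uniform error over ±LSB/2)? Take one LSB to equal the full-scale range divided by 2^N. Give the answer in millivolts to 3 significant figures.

V_FS = 4.9 V.
Solving 6.02 N ≥ 63.9 − 1.76: N ≥ 10.322. Round up → N = 11.
LSB = 4.9 V ÷ 2^11 = 4.9/2048 V = 2.3926 mV.
V_rms = LSB/√12 = 0.691 mV.

0.691 mV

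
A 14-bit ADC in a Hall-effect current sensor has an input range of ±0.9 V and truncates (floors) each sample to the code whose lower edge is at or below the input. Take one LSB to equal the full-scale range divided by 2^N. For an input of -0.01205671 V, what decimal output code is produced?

8082

Span: 0.9 V − (-0.9 V) = 1.8 V. LSB = 1.8 V / 2^14 ≈ 109.9 µV.
V_in − V_min = -0.01205671 − (-0.9) = 0.88794329 V.
Divide by LSB: 0.88794329 × 16384/1.8 = 8082.2571.
Truncating gives code 8082.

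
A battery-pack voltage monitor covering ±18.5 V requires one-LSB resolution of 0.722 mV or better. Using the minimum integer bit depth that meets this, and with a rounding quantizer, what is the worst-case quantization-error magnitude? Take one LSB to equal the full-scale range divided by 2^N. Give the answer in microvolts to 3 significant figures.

Range = 18.5 − (-18.5) = 37 V.
Levels needed ≥ 37/0.722 mV = 51250. 2^16 = 65536 suffices, so N_min = 16.
LSB = 37 V / 2^16 = 0.56458 mV.
Max error for round-to-nearest is LSB/2 = 282 µV.

282 µV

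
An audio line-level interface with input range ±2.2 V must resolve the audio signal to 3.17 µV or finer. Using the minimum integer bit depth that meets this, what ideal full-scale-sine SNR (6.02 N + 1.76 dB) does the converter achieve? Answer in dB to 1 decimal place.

128.2 dB

Full-scale range = 2.2 V − (-2.2 V) = 4.4 V.
4.4 V / 3.17 µV = 1.388e6. Since 2^20 = 1048576 and 2^21 = 2097152, N = 21.
SNR = 6.02 × 21 + 1.76 = 128.18 dB.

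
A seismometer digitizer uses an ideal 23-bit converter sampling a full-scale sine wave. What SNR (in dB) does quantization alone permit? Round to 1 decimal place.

Ideal quantization SNR: 6.02 × 23 + 1.76 dB = 140.2 dB.

140.2 dB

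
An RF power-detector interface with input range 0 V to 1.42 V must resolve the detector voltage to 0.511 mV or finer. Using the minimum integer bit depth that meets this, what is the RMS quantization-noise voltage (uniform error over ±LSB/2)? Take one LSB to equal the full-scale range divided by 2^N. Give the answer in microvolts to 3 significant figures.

100 µV

Full-scale range = 1.42 V.
Levels needed ≥ 1.42/0.511 mV = 2779. 2^12 = 4096 suffices, so N_min = 12.
LSB = 1.42 V / 2^12 = 346.68 µV.
RMS noise = LSB/√12 = 100 µV.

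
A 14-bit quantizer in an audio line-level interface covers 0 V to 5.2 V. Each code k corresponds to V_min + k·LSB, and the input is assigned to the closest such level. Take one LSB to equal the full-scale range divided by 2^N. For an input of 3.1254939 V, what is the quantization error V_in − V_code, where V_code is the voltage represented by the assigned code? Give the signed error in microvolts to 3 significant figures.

−92.0 µV

V_FS = 5.2 V. LSB = 5.2 V / 2^14 ≈ 317.4 µV.
(3.1254939 − (0)) / LSB = 3.1254939 × 16384/5.2 = 9847.7100. Nearest integer: k = 9848.
V_code = V_min + k × range/2^14 = 0 + 9848 × 5.2/16384 = 3.1255859375 V.
Error = V_in − V_code = 3.1254939 − (3.1255859375) = −92.0 µV.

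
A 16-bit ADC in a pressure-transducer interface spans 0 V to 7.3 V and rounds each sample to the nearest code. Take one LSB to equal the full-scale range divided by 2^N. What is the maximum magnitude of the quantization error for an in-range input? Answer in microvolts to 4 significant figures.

Range is 7.3 V.
LSB = 7.3 V ÷ 2^16 = 7.3/65536 V = 111.389 µV.
Worst-case error for round-to-nearest is half an LSB: 55.69 µV.

55.69 µV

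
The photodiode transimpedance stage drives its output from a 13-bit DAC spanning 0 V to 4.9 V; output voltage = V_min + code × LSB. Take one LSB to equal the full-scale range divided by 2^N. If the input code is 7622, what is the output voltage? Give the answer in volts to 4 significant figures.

4.559 V

V_FS = 4.9 V. LSB = 4.9 V / 2^13.
V_out = 0 + 7622 × (4.9/8192) V
      = 0 V + 4.55906 V = 4.55906 V.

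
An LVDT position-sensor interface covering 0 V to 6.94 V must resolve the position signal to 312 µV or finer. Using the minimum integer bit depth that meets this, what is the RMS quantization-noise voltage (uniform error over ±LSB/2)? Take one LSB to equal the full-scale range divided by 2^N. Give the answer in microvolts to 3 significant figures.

61.1 µV

Span = 6.94 V.
Levels needed ≥ 6.94/312 µV = 22240. 2^15 = 32768 suffices, so N_min = 15.
Step size = 6.94/32768 V = 211.79 µV.
σ_q = LSB/√12 = 211.79 µV/3.4641 = 61.1 µV.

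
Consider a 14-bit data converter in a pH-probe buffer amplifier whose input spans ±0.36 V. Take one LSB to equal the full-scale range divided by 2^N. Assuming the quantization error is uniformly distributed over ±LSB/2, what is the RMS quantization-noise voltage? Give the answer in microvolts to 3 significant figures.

12.7 µV

Span: 0.36 V − (-0.36 V) = 0.72 V.
LSB = 0.72 V / 2^14 = 43.945 µV.
RMS of a uniform error over width LSB is LSB/√12 = 12.7 µV.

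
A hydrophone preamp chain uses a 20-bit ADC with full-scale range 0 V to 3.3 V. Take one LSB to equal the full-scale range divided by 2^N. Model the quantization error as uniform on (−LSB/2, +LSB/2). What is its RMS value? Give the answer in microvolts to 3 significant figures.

V_FS = 3.3 V.
Step size = 3.3/1048576 V = 3.1471 µV.
RMS of a uniform error over width LSB is LSB/√12 = 0.908 µV.

0.908 µV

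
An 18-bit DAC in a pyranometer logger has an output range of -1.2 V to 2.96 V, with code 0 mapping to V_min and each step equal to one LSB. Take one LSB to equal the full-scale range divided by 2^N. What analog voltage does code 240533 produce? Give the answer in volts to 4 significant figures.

2.617 V

Full-scale range = 2.96 V − (-1.2 V) = 4.16 V. LSB = 4.16 V / 2^18.
V_out = V_min + code × LSB = -1.2 V + 240533 × 4.16 V / 262144
      = -1.2 + 3.81705 = 2.61705 V.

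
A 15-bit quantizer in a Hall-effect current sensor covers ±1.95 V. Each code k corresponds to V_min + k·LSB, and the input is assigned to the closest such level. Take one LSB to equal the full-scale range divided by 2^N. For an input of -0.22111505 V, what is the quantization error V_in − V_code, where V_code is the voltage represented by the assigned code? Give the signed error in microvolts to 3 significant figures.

+21.4 µV

Span: 1.95 V − (-1.95 V) = 3.9 V. LSB = 3.9 V / 2^15 ≈ 119.0 µV.
(V_in − V_min)/LSB = (-0.22111505 − (-1.95)) × 32768/3.9 = 14526.1800 → nearest code k = 14526.
V_code = -1.95 + (14526/32768) × 3.9 = -0.22113647461 V.
V_in − V_code = -0.22111505 − (-0.22113647461) = +21.4 µV.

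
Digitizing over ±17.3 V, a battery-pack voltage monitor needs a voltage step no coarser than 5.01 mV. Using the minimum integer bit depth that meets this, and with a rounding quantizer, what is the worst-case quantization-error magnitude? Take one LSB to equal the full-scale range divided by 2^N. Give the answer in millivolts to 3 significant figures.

2.11 mV

Range = 17.3 − (-17.3) = 34.6 V.
Required number of levels: 34.6/5.01 mV = 6906.2; smallest N with 2^N ≥ that is 13.
One LSB is 34.6 V / 8192 = 4.2236 mV.
Max error for round-to-nearest is LSB/2 = 2.11 mV.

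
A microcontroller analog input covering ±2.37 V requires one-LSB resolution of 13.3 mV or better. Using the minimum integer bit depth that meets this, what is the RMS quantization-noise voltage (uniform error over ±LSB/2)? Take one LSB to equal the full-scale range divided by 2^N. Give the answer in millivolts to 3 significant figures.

2.67 mV

Full-scale range = 2.37 V − (-2.37 V) = 4.74 V.
Need 2^N ≥ 4.74 V / 13.3 mV = 356.4 → N_min = 9.
Step size = 4.74/512 V = 9.2578 mV.
σ_q = LSB/√12 = 9.2578 mV/3.4641 = 2.67 mV.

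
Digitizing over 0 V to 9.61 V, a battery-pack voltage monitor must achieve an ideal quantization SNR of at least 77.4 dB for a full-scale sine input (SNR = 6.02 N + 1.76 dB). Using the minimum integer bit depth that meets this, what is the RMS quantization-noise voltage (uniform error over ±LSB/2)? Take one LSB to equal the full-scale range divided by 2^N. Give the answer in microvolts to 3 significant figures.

339 µV

Full-scale range = 9.61 V.
N ≥ (77.4 − 1.76)/6.02 = 12.565 → N_min = 13.
Step size = 9.61/8192 V = 1.1731 mV.
V_rms = LSB/√12 = 339 µV.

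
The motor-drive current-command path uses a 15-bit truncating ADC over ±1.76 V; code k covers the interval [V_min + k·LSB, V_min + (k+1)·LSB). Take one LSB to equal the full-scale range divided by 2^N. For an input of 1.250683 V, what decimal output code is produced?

The full-scale span is 1.76 − (-1.76) = 3.52 V. LSB = 3.52 V / 2^15 ≈ 107.4 µV.
V_in − V_min = 1.250683 − (-1.76) = 3.010683 V.
Divide by LSB: 3.010683 × 32768/3.52 = 28026.7217.
Truncating gives code 28026.

28026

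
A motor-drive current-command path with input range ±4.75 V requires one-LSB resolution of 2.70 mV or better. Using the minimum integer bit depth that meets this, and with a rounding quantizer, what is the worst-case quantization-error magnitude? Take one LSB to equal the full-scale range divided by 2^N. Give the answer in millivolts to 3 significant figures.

Span: 4.75 V − (-4.75 V) = 9.5 V.
Levels needed ≥ 9.5/2.70 mV = 3519. 2^12 = 4096 suffices, so N_min = 12.
Step size = 9.5/4096 V = 2.3193 mV.
|e|_max = LSB/2 = 1.16 mV.

1.16 mV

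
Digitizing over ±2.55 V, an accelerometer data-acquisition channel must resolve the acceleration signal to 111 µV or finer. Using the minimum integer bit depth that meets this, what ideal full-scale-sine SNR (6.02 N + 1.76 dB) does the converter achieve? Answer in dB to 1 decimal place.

98.1 dB

Span: 2.55 V − (-2.55 V) = 5.1 V.
Need 2^N ≥ 5.1 V / 111 µV = 45950 → N_min = 16.
6.02(16) + 1.76 = 98.08 dB.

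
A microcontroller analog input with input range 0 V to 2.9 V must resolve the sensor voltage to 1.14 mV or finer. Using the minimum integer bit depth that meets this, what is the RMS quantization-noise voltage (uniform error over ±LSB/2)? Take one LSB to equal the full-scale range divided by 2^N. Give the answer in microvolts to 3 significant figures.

204 µV

Range is 2.9 V.
2.9 V / 1.14 mV = 2544. Since 2^11 = 2048 and 2^12 = 4096, N = 12.
LSB = 2.9 V / 2^12 = 0.70801 mV.
V_rms = LSB/√12 = 204 µV.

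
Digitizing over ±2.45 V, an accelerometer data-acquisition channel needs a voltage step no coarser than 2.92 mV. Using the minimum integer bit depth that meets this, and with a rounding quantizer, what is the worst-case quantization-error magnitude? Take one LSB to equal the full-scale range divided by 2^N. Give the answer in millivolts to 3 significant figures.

1.20 mV

Range = 2.45 − (-2.45) = 4.9 V.
Levels needed ≥ 4.9/2.92 mV = 1678. 2^11 = 2048 suffices, so N_min = 11.
One LSB is 4.9 V / 2048 = 2.3926 mV.
|e|_max = LSB/2 = 1.20 mV.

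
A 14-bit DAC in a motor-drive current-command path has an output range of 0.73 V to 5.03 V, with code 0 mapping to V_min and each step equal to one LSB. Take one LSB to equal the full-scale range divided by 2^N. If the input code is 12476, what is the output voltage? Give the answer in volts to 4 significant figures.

Range = 5.03 − (0.73) = 4.3 V. LSB = 4.3 V / 2^14.
V_out = 0.73 + 12476 × (4.3/16384) V
      = 0.73 V + 3.27434 V = 4.00434 V.

4.004 V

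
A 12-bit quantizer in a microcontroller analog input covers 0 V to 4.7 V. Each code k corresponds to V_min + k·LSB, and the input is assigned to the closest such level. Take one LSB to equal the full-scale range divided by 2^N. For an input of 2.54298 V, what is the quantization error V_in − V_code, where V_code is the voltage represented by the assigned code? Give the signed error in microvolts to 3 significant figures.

Full-scale range = 4.7 V. LSB = 4.7 V / 2^12 ≈ 1.147 mV.
(V_in − V_min)/LSB = (2.54298 − (0)) × 4096/4.7 = 2216.1800 → nearest code k = 2216.
Reconstructed level: 0 + 2216 × 4.7/4096 V = 2.542773438 V.
Error = V_in − V_code = 2.54298 − (2.542773438) = +207 µV.

+207 µV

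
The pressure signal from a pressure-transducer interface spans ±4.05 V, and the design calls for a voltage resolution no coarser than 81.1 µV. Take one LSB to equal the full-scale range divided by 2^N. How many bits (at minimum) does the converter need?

Full-scale range = 4.05 V − (-4.05 V) = 8.1 V.
Need 2^N ≥ 8.1 V / 81.1 µV = 99880 → N_min = 17.

17 bits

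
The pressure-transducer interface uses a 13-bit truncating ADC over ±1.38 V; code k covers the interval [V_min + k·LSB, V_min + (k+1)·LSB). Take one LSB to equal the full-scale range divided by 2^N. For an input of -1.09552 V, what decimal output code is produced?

844

Span: 1.38 V − (-1.38 V) = 2.76 V. LSB = 2.76 V / 2^13 ≈ 336.9 µV.
V_in − V_min = -1.09552 − (-1.38) = 0.28448 V.
Divide by LSB: 0.28448 × 8192/2.76 = 844.3696.
Truncating gives code 844.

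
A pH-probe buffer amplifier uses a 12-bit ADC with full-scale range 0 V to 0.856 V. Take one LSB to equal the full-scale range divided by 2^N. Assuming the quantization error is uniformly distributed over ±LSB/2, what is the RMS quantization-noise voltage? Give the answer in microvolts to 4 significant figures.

V_FS = 0.856 V.
One LSB is 0.856 V / 4096 = 208.984 µV.
σ_q = LSB/√12 = 208.984 µV/3.4641 = 60.33 µV.

60.33 µV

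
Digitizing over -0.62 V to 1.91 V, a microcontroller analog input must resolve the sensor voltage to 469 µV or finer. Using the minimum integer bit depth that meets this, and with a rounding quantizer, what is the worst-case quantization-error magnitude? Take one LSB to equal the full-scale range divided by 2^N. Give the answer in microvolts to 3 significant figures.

Full-scale range = 1.91 V − (-0.62 V) = 2.53 V.
2.53 V / 469 µV = 5394. Since 2^12 = 4096 and 2^13 = 8192, N = 13.
LSB = 2.53 V ÷ 2^13 = 2.53/8192 V = 308.84 µV.
Half an LSB is 154 µV.

154 µV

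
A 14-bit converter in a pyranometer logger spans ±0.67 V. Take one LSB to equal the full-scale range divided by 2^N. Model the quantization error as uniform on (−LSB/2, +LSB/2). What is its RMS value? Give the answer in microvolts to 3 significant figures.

23.6 µV

Full-scale range = 0.67 V − (-0.67 V) = 1.34 V.
One LSB is 1.34 V / 16384 = 81.787 µV.
For a uniform distribution on [−LSB/2, +LSB/2], V_rms = LSB/√12 = 81.787 µV/3.4641 = 23.6 µV.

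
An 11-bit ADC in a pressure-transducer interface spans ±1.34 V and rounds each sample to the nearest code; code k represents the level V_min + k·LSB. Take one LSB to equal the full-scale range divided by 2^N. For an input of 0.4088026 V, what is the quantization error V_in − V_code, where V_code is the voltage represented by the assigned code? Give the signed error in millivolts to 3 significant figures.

Span: 1.34 V − (-1.34 V) = 2.68 V. LSB = 2.68 V / 2^11 ≈ 1.309 mV.
(V_in − V_min)/LSB = (0.4088026 − (-1.34)) × 2048/2.68 = 1336.3984 → nearest code k = 1336.
Reconstructed level: -1.34 + 1336 × 2.68/2048 V = 0.4082812500 V.
V_in − V_code = 0.4088026 − (0.4082812500) = +0.521 mV.

+0.521 mV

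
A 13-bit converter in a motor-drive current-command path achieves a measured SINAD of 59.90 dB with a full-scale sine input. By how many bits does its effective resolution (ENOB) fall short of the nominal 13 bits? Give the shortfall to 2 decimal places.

3.34 bits

ENOB = (SINAD − 1.76)/6.02 = (59.90 − 1.76)/6.02 = 9.6578 bits.
13 − 9.6578 = 3.34 bits below nominal.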